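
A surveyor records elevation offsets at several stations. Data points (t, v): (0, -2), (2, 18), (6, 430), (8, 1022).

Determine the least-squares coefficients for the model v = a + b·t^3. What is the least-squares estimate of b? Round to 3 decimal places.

b = 1.996

Compute the Gram sums: Σ1 = 4, Σt^3 = 736, Σt^3·t^3 = 308864.
Right-hand side: Σv = 1468, Σt^3·v = 616288.
So XᵀX·[a, b]ᵀ = Xᵀv: [[4, 736]; [736, 308864]]·[a, b]ᵀ = [1468, 616288]ᵀ.
Δ = 4·308864 − 736² = 693760.
a = (1468·308864 − 736·616288)/693760 = -343/1355; b = (4·616288 − 736·1468)/693760 = 5409/2710.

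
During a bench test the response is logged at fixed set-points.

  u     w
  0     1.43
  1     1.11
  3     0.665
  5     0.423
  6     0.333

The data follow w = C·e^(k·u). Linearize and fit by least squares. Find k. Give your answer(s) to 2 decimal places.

Taking logs, ln w = k·u + ln C, so regress ln w on u.
AᵀA = [[71.0000, 15.0000]; [15.0000, 5]], rhs = [-12.0191, -1.9059]ᵀ  (here Σu = 15.0000, Σ(u)² = 71.0000, Σln w = -1.9059, Σu·ln w = -12.0191).
Solving (det = 130.0000): k = -0.24236, ln C = 0.34589.

k = -0.24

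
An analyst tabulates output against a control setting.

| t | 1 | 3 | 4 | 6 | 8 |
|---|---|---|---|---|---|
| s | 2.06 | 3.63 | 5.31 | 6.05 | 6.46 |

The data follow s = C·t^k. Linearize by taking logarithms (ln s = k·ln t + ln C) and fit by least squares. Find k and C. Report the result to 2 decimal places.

k = 0.58, C = 2.08

Linearized form: ln s = k·ln t + ln C. From the 5 transformed points,
Σln t = 6.3561, Σ(ln t)² = 10.6632, Σln s = 7.3472, Σln t·ln s = 10.8357.
Equations: 10.6632·k + 6.3561·ln C = 10.8357;  6.3561·k + 5·ln C = 7.3472.
Δ = 10.6632·5 − (6.3561)² = 12.9161; k = (10.8357·5 − 6.3561·7.3472)/12.9161 = 0.57901, ln C = (10.6632·7.3472 − 6.3561·10.8357)/12.9161 = 0.73339, so C = exp(0.73339) = 2.08214.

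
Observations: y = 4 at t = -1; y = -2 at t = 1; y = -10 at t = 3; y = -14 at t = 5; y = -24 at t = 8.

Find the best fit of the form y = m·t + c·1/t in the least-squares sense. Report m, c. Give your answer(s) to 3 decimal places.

Entries of AᵀA: Σt·t = 100, Σt·1/t = 5, Σ1/t·1/t = 31201/14400.
Right-hand side: Σt·y = -298, Σ1/t·y = -227/15.
AᵀA·[m, c]ᵀ = Aᵀy becomes [[100, 5]; [5, 31201/14400]]·[m, c]ᵀ = [-298, -227/15]ᵀ.
Determinant 100·(31201/14400) − 5² = 27601/144.
m = ((-298)·(31201/14400) − 5·(-227/15))/(27601/144) = -586307/197150; c = (100·(-227/15) − 5·(-298))/(27601/144) = -480/3943.

m = -2.974, c = -0.122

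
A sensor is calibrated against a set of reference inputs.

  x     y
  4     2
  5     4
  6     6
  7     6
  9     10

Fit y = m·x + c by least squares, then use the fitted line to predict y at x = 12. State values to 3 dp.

Forming AᵀA = [[207, 31]; [31, 5]] and Aᵀy = [196, 28]ᵀ gives AᵀA·[m, c]ᵀ = Aᵀy.
Δ = 207·5 − 31² = 74.
m = (196·5 − 31·28)/74 = 56/37; c = (207·28 − 31·196)/74 = -140/37.
At x = 12: ŷ = (56/37)·(12) + (-140/37)·(1) = 532/37.

ŷ = 14.378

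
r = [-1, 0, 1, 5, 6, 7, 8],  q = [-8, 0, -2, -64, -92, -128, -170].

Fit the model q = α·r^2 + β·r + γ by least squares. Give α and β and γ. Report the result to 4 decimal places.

α = -2.9375, β = 2.4476, γ = -1.5189

Normal-equation sums: Σr^2·r^2 = 8420, Σr^2·r = 1196, Σr^2 = 176, Σr·r = 176, Σr = 26, Σ1 = 7.
Moment sums: Σr^2·q = -22074, Σr·q = -3122, Σq = -464.
Normal equations: [[8420, 1196, 176]; [1196, 176, 26]; [176, 26, 7]]·[α, β, γ]ᵀ = [-22074, -3122, -464]ᵀ.
Inverting the 3×3 Gram matrix, [α, β, γ]ᵀ = [-29857/10164, 24877/10164, -2573/1694]ᵀ.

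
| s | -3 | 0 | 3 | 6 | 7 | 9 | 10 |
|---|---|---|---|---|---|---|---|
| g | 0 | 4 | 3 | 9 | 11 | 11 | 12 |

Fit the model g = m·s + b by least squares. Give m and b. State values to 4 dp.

The normal equations are: 284·m + 32·b = 359;  32·m + 7·b = 50.
(Σs·s = 284, Σs = 32, Σ1 = 7, Σs·g = 359, Σg = 50.)
Δ = 284·7 − 32² = 964.
m = (359·7 − 32·50)/964 = 913/964; b = (284·50 − 32·359)/964 = 678/241.

m = 0.9471, b = 2.8133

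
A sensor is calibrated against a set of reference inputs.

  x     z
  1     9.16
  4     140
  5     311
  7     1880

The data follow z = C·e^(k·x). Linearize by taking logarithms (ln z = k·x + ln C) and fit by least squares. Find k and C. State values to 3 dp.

k = 0.886, C = 3.840

Taking logs, ln z = k·x + ln C, so regress ln z on x.
XᵀX = [[91.0000, 17.0000]; [17.0000, 4]], rhs = [103.4536, 20.4353]ᵀ  (here Σx = 17.0000, Σ(x)² = 91.0000, Σln z = 20.4353, Σx·ln z = 103.4536).
Solving (det = 75.0000): k = 0.88552, ln C = 1.34537, so C = exp(1.34537) = 3.83959.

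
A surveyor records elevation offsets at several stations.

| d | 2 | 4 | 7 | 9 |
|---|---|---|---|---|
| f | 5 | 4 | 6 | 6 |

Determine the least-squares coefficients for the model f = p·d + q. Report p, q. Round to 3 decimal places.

p = 0.224, q = 4.017

With design matrix A, AᵀA = [[150, 22]; [22, 4]] and Aᵀf = [122, 21]ᵀ.
Δ = 150·4 − 22² = 116.
p = (122·4 − 22·21)/116 = 13/58; q = (150·21 − 22·122)/116 = 233/58.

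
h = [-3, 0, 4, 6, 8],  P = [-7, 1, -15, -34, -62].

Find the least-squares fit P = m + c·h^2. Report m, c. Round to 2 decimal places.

m = 1.27, c = -0.99

From the data, Σ1 = 5, Σh^2 = 125, Σh^2·h^2 = 5729.
For MᵀP: ΣP = -117, Σh^2·P = -5495.
MᵀM·[m, c]ᵀ = MᵀP becomes [[5, 125]; [125, 5729]]·[m, c]ᵀ = [-117, -5495]ᵀ.
Eliminating c: 5729·(row 1) − 125·(row 2) gives 13020·m = 5729·(-117) − 125·(-5495) = 16582, so m = 8291/6510.
Then c = ((-5495) − 125·(8291/6510))/5729 = -1285/1302.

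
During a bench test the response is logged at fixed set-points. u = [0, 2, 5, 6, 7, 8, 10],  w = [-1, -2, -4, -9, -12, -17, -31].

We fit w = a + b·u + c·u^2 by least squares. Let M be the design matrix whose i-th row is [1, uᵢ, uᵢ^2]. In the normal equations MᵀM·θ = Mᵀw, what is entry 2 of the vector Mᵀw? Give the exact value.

-608

Entry 2 ↔ basis u, so (Mᵀw)_{2} = Σᵢ (u)·wᵢ = (0)·(-1) + (2)·(-2) + (5)·(-4) + (6)·(-9) + (7)·(-12) + (8)·(-17) + (10)·(-31) = -608.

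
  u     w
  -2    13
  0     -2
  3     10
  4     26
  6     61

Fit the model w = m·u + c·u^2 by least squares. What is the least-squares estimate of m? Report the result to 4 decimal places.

Compute the Gram sums: Σu·u = 65, Σu·u^2 = 299, Σu^2·u^2 = 1649.
Moment sums: Σu·w = 474, Σu^2·w = 2754.
Normal equations: [[65, 299]; [299, 1649]]·[m, c]ᵀ = [474, 2754]ᵀ.
det = 65·1649 − 299² = 17784.
m = (474·1649 − 299·2754)/17784 = -3485/1482; c = (65·2754 − 299·474)/17784 = 239/114.

m = -2.3516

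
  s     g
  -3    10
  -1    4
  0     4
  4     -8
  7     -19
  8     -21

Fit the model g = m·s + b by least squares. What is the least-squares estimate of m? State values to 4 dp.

m = -2.8768

The normal system MᵀM·[m, b]ᵀ = Mᵀg is [[139, 15]; [15, 6]]·[m, b]ᵀ = [-367, -30]ᵀ.
Determinant 139·6 − 15² = 609.
m = ((-367)·6 − 15·(-30))/609 = -584/203; b = (139·(-30) − 15·(-367))/609 = 445/203.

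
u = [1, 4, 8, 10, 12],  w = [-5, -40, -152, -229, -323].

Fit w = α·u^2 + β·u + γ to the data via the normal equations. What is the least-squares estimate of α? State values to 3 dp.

α = -2.043

Setting ∂/∂α … = 0 gives: 35089·α + 3305·β + 325·γ = -79785;  3305·α + 325·β + 35·γ = -7547;  325·α + 35·β + 5·γ = -749.
Inverting the 3×3 Gram matrix, [α, β, γ]ᵀ = [-5744/2811, -35014/14055, 2153/4685]ᵀ.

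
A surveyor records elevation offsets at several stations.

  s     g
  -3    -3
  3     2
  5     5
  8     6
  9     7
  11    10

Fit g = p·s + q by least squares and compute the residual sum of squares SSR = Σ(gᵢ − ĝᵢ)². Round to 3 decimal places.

SSR = 2.235

Normal-equation sums: Σs·s = 309, Σs = 33, Σ1 = 6.
Moment sums: Σs·g = 261, Σg = 27.
Normal equations: [[309, 33]; [33, 6]]·[p, q]ᵀ = [261, 27]ᵀ.
Determinant 309·6 − 33² = 765.
p = (261·6 − 33·27)/765 = 15/17; q = (309·27 − 33·261)/765 = -6/17.
Residuals: 0, -5/17, 16/17, -12/17, -10/17, 11/17; SSR = 38/17.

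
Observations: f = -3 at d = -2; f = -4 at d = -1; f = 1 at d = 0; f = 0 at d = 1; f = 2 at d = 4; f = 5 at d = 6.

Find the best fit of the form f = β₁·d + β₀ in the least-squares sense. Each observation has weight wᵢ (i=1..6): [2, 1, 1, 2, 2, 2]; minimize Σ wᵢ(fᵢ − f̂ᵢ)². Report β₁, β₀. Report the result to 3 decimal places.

β₁ = 0.970, β₀ = -1.149

From the data, Σwᵢ·d·d = 115, Σwᵢ·d = 17, Σwᵢ·1 = 10.
And Σwᵢ·d·f = 92, Σwᵢ·f = 5.
MᵀWM·[β₁, β₀]ᵀ = MᵀWf becomes [[115, 17]; [17, 10]]·[β₁, β₀]ᵀ = [92, 5]ᵀ.
Eliminating β₀: 10·(row 1) − 17·(row 2) gives 861·β₁ = 10·92 − 17·5 = 835, so β₁ = 835/861.
Then β₀ = (5 − 17·(835/861))/10 = -989/861.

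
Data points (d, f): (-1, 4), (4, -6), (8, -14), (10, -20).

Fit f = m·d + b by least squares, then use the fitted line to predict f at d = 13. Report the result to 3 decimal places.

f̂ = -25.541

With design matrix A, AᵀA = [[181, 21]; [21, 4]] and Aᵀf = [-340, -36]ᵀ.
Eliminating b: 4·(row 1) − 21·(row 2) gives 283·m = 4·(-340) − 21·(-36) = -604, so m = -604/283.
Then b = ((-36) − 21·(-604/283))/4 = 624/283.
At d = 13: f̂ = (-604/283)·(13) + (624/283)·(1) = -7228/283.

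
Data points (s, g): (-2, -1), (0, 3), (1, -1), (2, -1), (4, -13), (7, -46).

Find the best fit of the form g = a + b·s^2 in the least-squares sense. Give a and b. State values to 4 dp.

a = 2.2641, b = -0.9809

Normal-equation sums: Σ1 = 6, Σs^2 = 74, Σs^2·s^2 = 2690.
And Σg = -59, Σs^2·g = -2471.
Normal equations: [[6, 74]; [74, 2690]]·[a, b]ᵀ = [-59, -2471]ᵀ.
Eliminating b: 2690·(row 1) − 74·(row 2) gives 10664·a = 2690·(-59) − 74·(-2471) = 24144, so a = 3018/1333.
Then b = ((-2471) − 74·(3018/1333))/2690 = -2615/2666.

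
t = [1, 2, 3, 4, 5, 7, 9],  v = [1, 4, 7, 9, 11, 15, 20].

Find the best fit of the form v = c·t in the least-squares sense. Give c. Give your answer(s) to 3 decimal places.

Setting ∂/∂c … = 0 gives: 185·c = 406.
c = 406/185 = 2.19459.

c = 2.195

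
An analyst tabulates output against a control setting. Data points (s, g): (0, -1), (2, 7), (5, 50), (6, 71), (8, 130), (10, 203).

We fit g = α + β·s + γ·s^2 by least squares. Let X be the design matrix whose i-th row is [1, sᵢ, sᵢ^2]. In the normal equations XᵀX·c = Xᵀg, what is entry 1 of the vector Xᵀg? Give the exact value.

Entry 1 ↔ basis 1, so (Xᵀg)_{1} = Σᵢ gᵢ = (1)·(-1) + (1)·(7) + (1)·(50) + (1)·(71) + (1)·(130) + (1)·(203) = 460.

460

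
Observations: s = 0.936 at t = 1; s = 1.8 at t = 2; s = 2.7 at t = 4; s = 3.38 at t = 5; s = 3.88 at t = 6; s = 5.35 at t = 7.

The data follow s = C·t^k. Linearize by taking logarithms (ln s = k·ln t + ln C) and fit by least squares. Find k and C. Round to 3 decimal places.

With ln sᵢ as the transformed response and ln tᵢ as the regressor:
Over the data: Σln t = 7.4265, Σ(ln t)² = 11.9895, Σln s = 5.7657, Σln t·ln s = 9.4373.
Normal system: [[11.9895, 7.4265]; [7.4265, 6]]·[k, ln C]ᵀ = [9.4373, 5.7657]ᵀ.
Slope k = (n·Σln t·ln s − Σln t·Σln s)/(n·Σ(ln t)² − (Σln t)²) = (6·9.4373 − 7.4265·5.7657)/16.7835 = 0.82249; ln C = (Σln s − k·Σln t)/n = -0.05710, so C = exp(-0.05710) = 0.94450.

k = 0.822, C = 0.945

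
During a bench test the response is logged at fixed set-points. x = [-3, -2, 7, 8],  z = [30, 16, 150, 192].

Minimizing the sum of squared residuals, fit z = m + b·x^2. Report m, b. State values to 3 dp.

The normal equations are: 4·m + 126·b = 388;  126·m + 6594·b = 19972.
(Σ1 = 4, Σx^2 = 126, Σx^2·x^2 = 6594, Σz = 388, Σx^2·z = 19972.)
Δ = 4·6594 − 126² = 10500.
m = (388·6594 − 126·19972)/10500 = 4; b = (4·19972 − 126·388)/10500 = 62/21.

m = 4.000, b = 2.952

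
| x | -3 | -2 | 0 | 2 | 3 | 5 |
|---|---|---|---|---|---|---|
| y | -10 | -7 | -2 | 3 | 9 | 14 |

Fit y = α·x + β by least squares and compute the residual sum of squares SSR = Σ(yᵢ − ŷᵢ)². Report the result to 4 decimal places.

Entries of MᵀM: Σx·x = 51, Σx = 5, Σ1 = 6.
For Mᵀy: Σx·y = 147, Σy = 7.
Δ = 51·6 − 5² = 281.
α = (147·6 − 5·7)/281 = 847/281; β = (51·7 − 5·147)/281 = -378/281.
Residuals: 109/281, 105/281, -184/281, -473/281, 366/281, 77/281; SSR = 1496/281.

SSR = 5.3238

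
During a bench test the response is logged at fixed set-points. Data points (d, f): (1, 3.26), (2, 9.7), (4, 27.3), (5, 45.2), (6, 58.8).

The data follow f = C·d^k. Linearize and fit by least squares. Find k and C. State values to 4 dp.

k = 1.6119, C = 3.1973

Let Y = ln f. Fitting Y = k·ln d + ln C by least squares:
XᵀX = [[8.2030, 5.4806]; [5.4806, 5]], rhs = [19.5928, 14.6460]ᵀ  (here Σln d = 5.4806, Σ(ln d)² = 8.2030, Σln f = 14.6460, Σln d·ln f = 19.5928).
Slope k = (n·Σln d·ln f − Σln d·Σln f)/(n·Σ(ln d)² − (Σln d)²) = (5·19.5928 − 5.4806·14.6460)/10.9774 = 1.61194; ln C = (Σln f − k·Σln d)/n = 1.16230, so C = exp(1.16230) = 3.19729.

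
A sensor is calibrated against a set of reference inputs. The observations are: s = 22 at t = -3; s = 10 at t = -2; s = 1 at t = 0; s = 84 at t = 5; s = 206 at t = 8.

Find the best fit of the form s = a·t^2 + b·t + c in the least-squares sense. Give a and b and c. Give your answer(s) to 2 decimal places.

a = 2.98, b = 1.76, c = 0.96

With design matrix M, MᵀM = [[4818, 602, 102]; [602, 102, 8]; [102, 8, 5]] and Mᵀs = [15522, 1982, 323]ᵀ.
Solving the 3×3 system (Gaussian elimination) gives a = 192345/64516, b = 113541/64516, c = 245/254.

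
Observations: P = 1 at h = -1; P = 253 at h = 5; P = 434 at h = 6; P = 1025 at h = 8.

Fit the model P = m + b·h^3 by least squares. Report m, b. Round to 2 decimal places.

Compute the Gram sums: Σ1 = 4, Σh^3 = 852, Σh^3·h^3 = 324426.
Right-hand side: ΣP = 1713, Σh^3·P = 650168.
Normal equations: [[4, 852]; [852, 324426]]·[m, b]ᵀ = [1713, 650168]ᵀ.
Determinant 4·324426 − 852² = 571800.
m = (1713·324426 − 852·650168)/571800 = 299767/95300; b = (4·650168 − 852·1713)/571800 = 285299/142950.

m = 3.15, b = 2.00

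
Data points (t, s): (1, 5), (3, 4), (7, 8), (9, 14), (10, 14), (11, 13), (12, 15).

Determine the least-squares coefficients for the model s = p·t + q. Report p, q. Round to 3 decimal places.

p = 1.054, q = 2.450

Sums needed: Σt·t = 505, Σt = 53, Σ1 = 7.
And Σt·s = 662, Σs = 73.
AᵀA·[p, q]ᵀ = Aᵀs becomes [[505, 53]; [53, 7]]·[p, q]ᵀ = [662, 73]ᵀ.
det = 505·7 − 53² = 726.
p = (662·7 − 53·73)/726 = 255/242; q = (505·73 − 53·662)/726 = 593/242.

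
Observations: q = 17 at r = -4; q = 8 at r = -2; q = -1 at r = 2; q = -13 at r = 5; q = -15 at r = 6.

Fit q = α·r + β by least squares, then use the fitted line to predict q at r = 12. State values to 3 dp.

Entries of AᵀA: Σr·r = 85, Σr = 7, Σ1 = 5.
For Aᵀq: Σr·q = -241, Σq = -4.
Normal equations: [[85, 7]; [7, 5]]·[α, β]ᵀ = [-241, -4]ᵀ.
Eliminating β: 5·(row 1) − 7·(row 2) gives 376·α = 5·(-241) − 7·(-4) = -1177, so α = -1177/376.
Then β = ((-4) − 7·(-1177/376))/5 = 1347/376.
At r = 12: q̂ = (-1177/376)·(12) + (1347/376)·(1) = -12777/376.

q̂ = -33.981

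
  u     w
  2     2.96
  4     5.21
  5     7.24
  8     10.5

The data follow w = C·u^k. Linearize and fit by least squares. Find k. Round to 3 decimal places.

k = 0.927

Taking logs, ln w = k·ln u + ln C, so regress ln w on ln u.
Sums: Σln u = 5.7683, Σ(ln u)² = 9.3166, Σln w = 7.0668, Σln u·ln w = 11.1160.
Normal system: [[9.3166, 5.7683]; [5.7683, 4]]·[k, ln C]ᵀ = [11.1160, 7.0668]ᵀ.
Δ = 9.3166·4 − (5.7683)² = 3.9930; k = (11.1160·4 − 5.7683·7.0668)/3.9930 = 0.92679, ln C = (9.3166·7.0668 − 5.7683·11.1160)/3.9930 = 0.43019.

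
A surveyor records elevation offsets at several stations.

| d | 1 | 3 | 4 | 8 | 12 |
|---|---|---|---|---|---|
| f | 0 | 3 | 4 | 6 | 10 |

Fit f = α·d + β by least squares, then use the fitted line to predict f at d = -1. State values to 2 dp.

The normal equations are: 234·α + 28·β = 193;  28·α + 5·β = 23.
Eliminating β: 5·(row 1) − 28·(row 2) gives 386·α = 5·193 − 28·23 = 321, so α = 321/386.
Then β = (23 − 28·(321/386))/5 = -11/193.
At d = -1: f̂ = (321/386)·(-1) + (-11/193)·(1) = -343/386.

f̂ = -0.89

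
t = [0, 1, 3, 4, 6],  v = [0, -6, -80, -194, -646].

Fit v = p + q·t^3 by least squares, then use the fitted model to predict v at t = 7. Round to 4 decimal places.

Setting ∂/∂p … = 0 gives: 5·p + 308·q = -926;  308·p + 51482·q = -154118.
Δ = 5·51482 − 308² = 162546.
p = ((-926)·51482 − 308·(-154118))/162546 = -33998/27091; q = (5·(-154118) − 308·(-926))/162546 = -80897/27091.
At t = 7: v̂ = (-33998/27091)·(1) + (-80897/27091)·(343) = -27781669/27091.

v̂ = -1025.4944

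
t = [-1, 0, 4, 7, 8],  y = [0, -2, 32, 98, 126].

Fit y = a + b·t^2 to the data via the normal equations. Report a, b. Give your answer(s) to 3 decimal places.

a = -1.400, b = 2.008

The normal system MᵀM·[a, b]ᵀ = Mᵀy is [[5, 130]; [130, 6754]]·[a, b]ᵀ = [254, 13378]ᵀ.
Eliminating b: 6754·(row 1) − 130·(row 2) gives 16870·a = 6754·254 − 130·13378 = -23624, so a = -11812/8435.
Then b = (13378 − 130·(-11812/8435))/6754 = 3387/1687.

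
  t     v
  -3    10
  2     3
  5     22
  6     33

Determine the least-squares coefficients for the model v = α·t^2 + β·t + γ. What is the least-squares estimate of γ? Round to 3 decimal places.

Compute the Gram sums: Σt^2·t^2 = 2018, Σt^2·t = 322, Σt^2 = 74, Σt·t = 74, Σt = 10, Σ1 = 4.
And Σt^2·v = 1840, Σt·v = 284, Σv = 68.
AᵀA·[α, β, γ]ᵀ = Aᵀv becomes [[2018, 322, 74]; [322, 74, 10]; [74, 10, 4]]·[α, β, γ]ᵀ = [1840, 284, 68]ᵀ.
Row-reducing yields α = 1075/1086, β = -479/1086, γ = -38/181.

γ = -0.210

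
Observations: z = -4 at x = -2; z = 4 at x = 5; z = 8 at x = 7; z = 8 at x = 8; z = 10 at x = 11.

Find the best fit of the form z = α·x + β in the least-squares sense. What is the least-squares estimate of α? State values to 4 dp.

Compute the Gram sums: Σx·x = 263, Σx = 29, Σ1 = 5.
Moment sums: Σx·z = 258, Σz = 26.
Normal equations: [[263, 29]; [29, 5]]·[α, β]ᵀ = [258, 26]ᵀ.
Eliminating β: 5·(row 1) − 29·(row 2) gives 474·α = 5·258 − 29·26 = 536, so α = 268/237.
Then β = (26 − 29·(268/237))/5 = -322/237.

α = 1.1308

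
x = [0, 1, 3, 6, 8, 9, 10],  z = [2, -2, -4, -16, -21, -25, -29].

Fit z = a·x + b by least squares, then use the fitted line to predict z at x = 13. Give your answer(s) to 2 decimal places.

ẑ = -37.08

The normal equations are: 291·a + 37·b = -793;  37·a + 7·b = -95.
Determinant 291·7 − 37² = 668.
a = ((-793)·7 − 37·(-95))/668 = -509/167; b = (291·(-95) − 37·(-793))/668 = 424/167.
At x = 13: ẑ = (-509/167)·(13) + (424/167)·(1) = -6193/167.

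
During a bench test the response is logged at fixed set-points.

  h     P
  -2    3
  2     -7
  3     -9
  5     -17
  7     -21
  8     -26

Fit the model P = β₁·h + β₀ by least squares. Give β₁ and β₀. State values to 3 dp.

MᵀM·[β₁, β₀]ᵀ = MᵀP reads: 155·β₁ + 23·β₀ = -487;  23·β₁ + 6·β₀ = -77.
(Σh·h = 155, Σh = 23, Σ1 = 6, Σh·P = -487, ΣP = -77.)
det = 155·6 − 23² = 401.
β₁ = ((-487)·6 − 23·(-77))/401 = -1151/401; β₀ = (155·(-77) − 23·(-487))/401 = -734/401.

β₁ = -2.870, β₀ = -1.830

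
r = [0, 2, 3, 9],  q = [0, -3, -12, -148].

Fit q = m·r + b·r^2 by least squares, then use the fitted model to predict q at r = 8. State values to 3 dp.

q̂ = -114.794

From the data, Σr·r = 94, Σr·r^2 = 764, Σr^2·r^2 = 6658.
Moment sums: Σr·q = -1374, Σr^2·q = -12108.
XᵀX·[m, b]ᵀ = Xᵀq becomes [[94, 764]; [764, 6658]]·[m, b]ᵀ = [-1374, -12108]ᵀ.
Determinant 94·6658 − 764² = 42156.
m = ((-1374)·6658 − 764·(-12108))/42156 = 2845/1171; b = (94·(-12108) − 764·(-1374))/42156 = -2456/1171.
At r = 8: q̂ = (2845/1171)·(8) + (-2456/1171)·(64) = -134424/1171.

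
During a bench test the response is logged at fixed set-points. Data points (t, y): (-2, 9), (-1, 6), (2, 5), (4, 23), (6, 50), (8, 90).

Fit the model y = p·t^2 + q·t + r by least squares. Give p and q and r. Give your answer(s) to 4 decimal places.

With design matrix A, AᵀA = [[5681, 791, 125]; [791, 125, 17]; [125, 17, 6]] and Aᵀy = [7990, 1098, 183]ᵀ.
Solving the 3×3 system (Gaussian elimination) gives p = 203479/136740, q = -125539/136740, r = 47853/22790.

p = 1.4881, q = -0.9181, r = 2.0997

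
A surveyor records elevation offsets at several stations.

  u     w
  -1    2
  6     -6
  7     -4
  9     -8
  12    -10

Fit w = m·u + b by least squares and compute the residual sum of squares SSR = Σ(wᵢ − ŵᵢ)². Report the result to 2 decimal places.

Compute the Gram sums: Σu·u = 311, Σu = 33, Σ1 = 5.
For Aᵀw: Σu·w = -258, Σw = -26.
So AᵀA·[m, b]ᵀ = Aᵀw: [[311, 33]; [33, 5]]·[m, b]ᵀ = [-258, -26]ᵀ.
det = 311·5 − 33² = 466.
m = ((-258)·5 − 33·(-26))/466 = -216/233; b = (311·(-26) − 33·(-258))/466 = 214/233.
Residuals: 36/233, -316/233, 366/233, -134/233, 48/233; SSR = 1096/233.

SSR = 4.70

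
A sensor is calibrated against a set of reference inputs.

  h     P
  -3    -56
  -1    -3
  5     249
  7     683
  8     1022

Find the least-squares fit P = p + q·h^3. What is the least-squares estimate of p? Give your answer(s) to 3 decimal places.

AᵀA·[p, q]ᵀ = AᵀP reads: 5·p + 952·q = 1895;  952·p + 396148·q = 790173.
Δ = 5·396148 − 952² = 1074436.
p = (1895·396148 − 952·790173)/1074436 = -386059/268609; q = (5·790173 − 952·1895)/1074436 = 2146825/1074436.

p = -1.437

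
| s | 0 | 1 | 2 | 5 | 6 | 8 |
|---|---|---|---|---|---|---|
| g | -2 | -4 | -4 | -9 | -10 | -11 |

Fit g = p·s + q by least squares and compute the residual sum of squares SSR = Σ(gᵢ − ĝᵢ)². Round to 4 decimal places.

SSR = 2.3581

XᵀX·[p, q]ᵀ = Xᵀg reads: 130·p + 22·q = -205;  22·p + 6·q = -40.
(Σs·s = 130, Σs = 22, Σ1 = 6, Σs·g = -205, Σg = -40.)
det = 130·6 − 22² = 296.
p = ((-205)·6 − 22·(-40))/296 = -175/148; q = (130·(-40) − 22·(-205))/296 = -345/148.
Residuals: 49/148, -18/37, 103/148, -28/37, -85/148, 117/148; SSR = 349/148.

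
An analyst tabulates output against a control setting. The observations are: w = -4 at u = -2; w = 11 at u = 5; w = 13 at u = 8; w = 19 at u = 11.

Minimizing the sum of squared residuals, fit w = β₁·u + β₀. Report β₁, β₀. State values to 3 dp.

Sums needed: Σu·u = 214, Σu = 22, Σ1 = 4.
And Σu·w = 376, Σw = 39.
So XᵀX·[β₁, β₀]ᵀ = Xᵀw: [[214, 22]; [22, 4]]·[β₁, β₀]ᵀ = [376, 39]ᵀ.
det = 214·4 − 22² = 372.
β₁ = (376·4 − 22·39)/372 = 323/186; β₀ = (214·39 − 22·376)/372 = 37/186.

β₁ = 1.737, β₀ = 0.199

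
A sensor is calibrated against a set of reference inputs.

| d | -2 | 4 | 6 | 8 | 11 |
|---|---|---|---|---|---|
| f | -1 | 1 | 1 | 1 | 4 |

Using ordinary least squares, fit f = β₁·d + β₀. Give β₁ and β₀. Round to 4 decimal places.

Entries of XᵀX: Σd·d = 241, Σd = 27, Σ1 = 5.
For Xᵀf: Σd·f = 64, Σf = 6.
XᵀX·[β₁, β₀]ᵀ = Xᵀf becomes [[241, 27]; [27, 5]]·[β₁, β₀]ᵀ = [64, 6]ᵀ.
Eliminating β₀: 5·(row 1) − 27·(row 2) gives 476·β₁ = 5·64 − 27·6 = 158, so β₁ = 79/238.
Then β₀ = (6 − 27·(79/238))/5 = -141/238.

β₁ = 0.3319, β₀ = -0.5924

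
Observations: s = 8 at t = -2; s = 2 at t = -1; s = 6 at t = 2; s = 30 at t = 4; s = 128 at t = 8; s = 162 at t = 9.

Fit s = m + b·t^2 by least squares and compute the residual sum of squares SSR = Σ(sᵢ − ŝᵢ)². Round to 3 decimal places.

Compute the Gram sums: Σ1 = 6, Σt^2 = 170, Σt^2·t^2 = 10946.
And Σs = 336, Σt^2·s = 21852.
Determinant 6·10946 − 170² = 36776.
m = (336·10946 − 170·21852)/36776 = -4623/4597; b = (6·21852 − 170·336)/36776 = 9249/4597.
Residuals: 4403/4597, 4568/4597, -4791/4597, -5451/4597, 1103/4597, 168/4597; SSR = 20484/4597.

SSR = 4.456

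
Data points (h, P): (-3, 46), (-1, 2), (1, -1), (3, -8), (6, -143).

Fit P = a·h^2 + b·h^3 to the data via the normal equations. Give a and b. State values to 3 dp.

a = 2.080, b = -1.008

Sums needed: Σh^2·h^2 = 1460, Σh^2·h^3 = 7776, Σh^3·h^3 = 48116.
Right-hand side: Σh^2·P = -4805, Σh^3·P = -32349.
AᵀA·[a, b]ᵀ = AᵀP becomes [[1460, 7776]; [7776, 48116]]·[a, b]ᵀ = [-4805, -32349]ᵀ.
det = 1460·48116 − 7776² = 9783184.
a = ((-4805)·48116 − 7776·(-32349))/9783184 = 5087111/2445796; b = (1460·(-32349) − 7776·(-4805))/9783184 = -2466465/2445796.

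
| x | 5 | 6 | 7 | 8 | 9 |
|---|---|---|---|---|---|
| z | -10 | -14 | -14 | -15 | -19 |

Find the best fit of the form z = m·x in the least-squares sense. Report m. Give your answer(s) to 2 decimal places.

m = -2.05

With design matrix A, AᵀA = [[255]] and Aᵀz = [-523]ᵀ.
Hence m = -523 / 255 ≈ -2.05098.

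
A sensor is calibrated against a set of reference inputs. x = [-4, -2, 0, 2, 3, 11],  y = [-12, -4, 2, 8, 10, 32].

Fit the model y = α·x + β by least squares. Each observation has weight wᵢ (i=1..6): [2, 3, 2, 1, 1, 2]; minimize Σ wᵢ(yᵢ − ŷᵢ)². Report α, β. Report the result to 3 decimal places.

α = 2.859, β = 1.167

Sums needed: Σwᵢ·x·x = 299, Σwᵢ·x = 13, Σwᵢ·1 = 11.
And Σwᵢ·x·y = 870, Σwᵢ·y = 50.
Δ = 299·11 − 13² = 3120.
α = (870·11 − 13·50)/3120 = 223/78; β = (299·50 − 13·870)/3120 = 7/6.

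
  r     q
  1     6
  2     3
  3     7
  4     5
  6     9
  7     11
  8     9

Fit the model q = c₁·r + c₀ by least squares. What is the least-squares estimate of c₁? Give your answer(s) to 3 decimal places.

From the data, Σr·r = 179, Σr = 31, Σ1 = 7.
And Σr·q = 256, Σq = 50.
Normal equations: [[179, 31]; [31, 7]]·[c₁, c₀]ᵀ = [256, 50]ᵀ.
Eliminating c₀: 7·(row 1) − 31·(row 2) gives 292·c₁ = 7·256 − 31·50 = 242, so c₁ = 121/146.
Then c₀ = (50 − 31·(121/146))/7 = 507/146.

c₁ = 0.829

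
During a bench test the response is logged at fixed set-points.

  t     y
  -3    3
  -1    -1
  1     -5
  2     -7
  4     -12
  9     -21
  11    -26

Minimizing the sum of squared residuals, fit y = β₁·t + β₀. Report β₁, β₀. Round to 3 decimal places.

β₁ = -2.054, β₀ = -3.110

Compute the Gram sums: Σt·t = 233, Σt = 23, Σ1 = 7.
And Σt·y = -550, Σy = -69.
So XᵀX·[β₁, β₀]ᵀ = Xᵀy: [[233, 23]; [23, 7]]·[β₁, β₀]ᵀ = [-550, -69]ᵀ.
Δ = 233·7 − 23² = 1102.
β₁ = ((-550)·7 − 23·(-69))/1102 = -2263/1102; β₀ = (233·(-69) − 23·(-550))/1102 = -3427/1102.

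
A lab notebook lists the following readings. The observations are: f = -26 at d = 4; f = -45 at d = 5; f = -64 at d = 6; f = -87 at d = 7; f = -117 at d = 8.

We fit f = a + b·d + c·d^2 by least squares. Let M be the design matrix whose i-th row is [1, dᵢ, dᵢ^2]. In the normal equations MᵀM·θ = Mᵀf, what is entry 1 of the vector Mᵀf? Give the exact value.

-339

Entry 1 ↔ basis 1, so (Mᵀf)_{1} = Σᵢ fᵢ = (1)·(-26) + (1)·(-45) + (1)·(-64) + (1)·(-87) + (1)·(-117) = -339.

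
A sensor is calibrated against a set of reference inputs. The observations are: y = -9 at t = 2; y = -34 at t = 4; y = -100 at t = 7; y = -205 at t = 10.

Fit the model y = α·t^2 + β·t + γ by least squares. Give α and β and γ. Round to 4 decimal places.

The normal equations are: 12673·α + 1415·β + 169·γ = -25980;  1415·α + 169·β + 23·γ = -2904;  169·α + 23·β + 4·γ = -348.
Inverting the 3×3 Gram matrix, [α, β, γ]ᵀ = [-525/254, 91/254, -220/127]ᵀ.

α = -2.0669, β = 0.3583, γ = -1.7323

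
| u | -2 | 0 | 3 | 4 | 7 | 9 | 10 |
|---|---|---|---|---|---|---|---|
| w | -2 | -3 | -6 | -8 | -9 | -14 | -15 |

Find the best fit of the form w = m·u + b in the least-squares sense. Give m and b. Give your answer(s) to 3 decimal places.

Compute the Gram sums: Σu·u = 259, Σu = 31, Σ1 = 7.
Right-hand side: Σu·w = -385, Σw = -57.
Eliminating b: 7·(row 1) − 31·(row 2) gives 852·m = 7·(-385) − 31·(-57) = -928, so m = -232/213.
Then b = ((-57) − 31·(-232/213))/7 = -707/213.

m = -1.089, b = -3.319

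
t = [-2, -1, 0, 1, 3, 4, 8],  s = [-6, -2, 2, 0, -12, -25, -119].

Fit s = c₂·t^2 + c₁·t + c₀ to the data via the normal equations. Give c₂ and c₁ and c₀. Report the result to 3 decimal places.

Entries of AᵀA: Σt^2·t^2 = 4451, Σt^2·t = 595, Σt^2 = 95, Σt·t = 95, Σt = 13, Σ1 = 7.
For Aᵀs: Σt^2·s = -8150, Σt·s = -1074, Σs = -162.
Solving the 3×3 system (Gaussian elimination) gives c₂ = -171650/85449, c₁ = 81622/85449, c₀ = 66806/28483.

c₂ = -2.009, c₁ = 0.955, c₀ = 2.345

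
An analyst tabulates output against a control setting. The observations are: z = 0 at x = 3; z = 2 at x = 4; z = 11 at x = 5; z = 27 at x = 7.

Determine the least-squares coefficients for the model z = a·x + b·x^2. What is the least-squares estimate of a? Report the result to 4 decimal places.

a = -3.1137

MᵀM·[a, b]ᵀ = Mᵀz reads: 99·a + 559·b = 252;  559·a + 3363·b = 1630.
Determinant 99·3363 − 559² = 20456.
a = (252·3363 − 559·1630)/20456 = -31847/10228; b = (99·1630 − 559·252)/20456 = 10251/10228.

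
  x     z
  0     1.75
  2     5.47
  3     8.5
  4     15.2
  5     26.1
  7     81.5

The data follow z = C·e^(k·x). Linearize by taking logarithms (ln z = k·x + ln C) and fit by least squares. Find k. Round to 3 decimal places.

k = 0.545

Taking logs, ln z = k·x + ln C, so regress ln z on x.
Σx = 21.0000, Σ(x)² = 103.0000, Σln z = 14.7828, Σx·ln z = 67.8178.
Equations: 103.0000·k + 21.0000·ln C = 67.8178;  21.0000·k + 6·ln C = 14.7828.
Slope k = (n·Σx·ln z − Σx·Σln z)/(n·Σ(x)² − (Σx)²) = (6·67.8178 − 21.0000·14.7828)/177.0000 = 0.54502; ln C = (Σln z − k·Σx)/n = 0.55623.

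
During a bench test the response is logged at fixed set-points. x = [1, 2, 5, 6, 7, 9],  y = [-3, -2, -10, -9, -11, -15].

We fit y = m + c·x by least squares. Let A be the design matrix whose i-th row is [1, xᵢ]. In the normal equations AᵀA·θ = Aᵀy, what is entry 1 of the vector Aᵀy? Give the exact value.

-50

Entry 1 ↔ basis 1, so (Aᵀy)_{1} = Σᵢ yᵢ = (1)·(-3) + (1)·(-2) + (1)·(-10) + (1)·(-9) + (1)·(-11) + (1)·(-15) = -50.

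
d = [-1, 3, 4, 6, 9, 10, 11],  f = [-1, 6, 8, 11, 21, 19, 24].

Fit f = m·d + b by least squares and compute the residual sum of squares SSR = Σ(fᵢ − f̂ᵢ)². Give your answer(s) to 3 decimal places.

Forming AᵀA = [[364, 42]; [42, 7]] and Aᵀf = [760, 88]ᵀ gives AᵀA·[m, b]ᵀ = Aᵀf.
Δ = 364·7 − 42² = 784.
m = (760·7 − 42·88)/784 = 29/14; b = (364·88 − 42·760)/784 = 1/7.
Residuals: 13/14, -5/14, -3/7, -11/7, 31/14, -13/7, 15/14; SSR = 92/7.

SSR = 13.143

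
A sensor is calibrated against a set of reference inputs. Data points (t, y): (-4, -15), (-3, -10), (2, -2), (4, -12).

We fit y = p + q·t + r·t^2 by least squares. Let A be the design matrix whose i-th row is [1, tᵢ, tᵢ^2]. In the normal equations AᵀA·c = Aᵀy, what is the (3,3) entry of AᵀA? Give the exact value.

609

Row 3 ↔ basis t^2, column 3 ↔ basis t^2, so (AᵀA)_{3,3} = Σᵢ (t^2)·(t^2) = (16)·(16) + (9)·(9) + (4)·(4) + (16)·(16) = 609.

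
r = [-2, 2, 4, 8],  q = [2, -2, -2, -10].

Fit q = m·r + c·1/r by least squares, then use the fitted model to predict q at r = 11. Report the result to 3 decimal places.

q̂ = -12.633

Normal-equation sums: Σr·r = 88, Σr·1/r = 4, Σ1/r·1/r = 37/64.
Right-hand side: Σr·q = -96, Σ1/r·q = -15/4.
XᵀX·[m, c]ᵀ = Xᵀq becomes [[88, 4]; [4, 37/64]]·[m, c]ᵀ = [-96, -15/4]ᵀ.
Determinant 88·(37/64) − 4² = 279/8.
m = ((-96)·(37/64) − 4·(-15/4))/(279/8) = -36/31; c = (88·(-15/4) − 4·(-96))/(279/8) = 48/31.
At r = 11: q̂ = (-36/31)·(11) + (48/31)·(1/11) = -4308/341.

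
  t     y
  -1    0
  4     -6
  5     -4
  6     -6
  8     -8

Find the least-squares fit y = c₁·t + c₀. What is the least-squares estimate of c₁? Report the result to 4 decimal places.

c₁ = -0.8496

Sums needed: Σt·t = 142, Σt = 22, Σ1 = 5.
And Σt·y = -144, Σy = -24.
det = 142·5 − 22² = 226.
c₁ = ((-144)·5 − 22·(-24))/226 = -96/113; c₀ = (142·(-24) − 22·(-144))/226 = -120/113.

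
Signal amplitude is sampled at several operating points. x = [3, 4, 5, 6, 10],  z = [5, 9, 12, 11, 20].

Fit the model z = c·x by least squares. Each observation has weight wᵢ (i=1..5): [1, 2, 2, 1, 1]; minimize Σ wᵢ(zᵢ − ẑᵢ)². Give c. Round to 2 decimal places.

c = 2.08

Compute the Gram sums: Σwᵢ·x·x = 227.
For AᵀWz: Σwᵢ·x·z = 473.
Normal equations: [[227]]·[c]ᵀ = [473]ᵀ.
c = 473/227 = 2.0837.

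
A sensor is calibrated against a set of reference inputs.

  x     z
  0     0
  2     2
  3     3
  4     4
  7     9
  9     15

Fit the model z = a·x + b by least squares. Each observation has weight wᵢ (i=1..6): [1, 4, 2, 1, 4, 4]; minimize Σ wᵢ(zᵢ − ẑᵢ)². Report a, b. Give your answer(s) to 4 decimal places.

Entries of AᵀWA: Σwᵢ·x·x = 570, Σwᵢ·x = 82, Σwᵢ·1 = 16.
Moment sums: Σwᵢ·x·z = 842, Σwᵢ·z = 114.
AᵀWA·[a, b]ᵀ = AᵀWz becomes [[570, 82]; [82, 16]]·[a, b]ᵀ = [842, 114]ᵀ.
Δ = 570·16 − 82² = 2396.
a = (842·16 − 82·114)/2396 = 1031/599; b = (570·114 − 82·842)/2396 = -1016/599.

a = 1.7212, b = -1.6962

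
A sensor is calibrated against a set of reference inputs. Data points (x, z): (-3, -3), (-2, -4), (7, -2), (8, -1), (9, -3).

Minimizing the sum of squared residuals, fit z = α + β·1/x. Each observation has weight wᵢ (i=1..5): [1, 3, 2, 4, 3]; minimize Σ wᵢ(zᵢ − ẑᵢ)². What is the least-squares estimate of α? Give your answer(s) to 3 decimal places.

MᵀWM·[α, β]ᵀ = MᵀWz reads: 13·α + (-5/7)·β = -32;  (-5/7)·α + (21199/21168)·β = 69/14.
(Σwᵢ·1 = 13, Σwᵢ·1/x = -5/7, Σwᵢ·1/x·1/x = 21199/21168, Σwᵢ·z = -32, Σwᵢ·1/x·z = 69/14.)
Determinant 13·(21199/21168) − (-5/7)² = 264787/21168.
α = ((-32)·(21199/21168) − (-5/7)·(69/14))/(264787/21168) = -603848/264787; β = (13·(69/14) − (-5/7)·(-32))/(264787/21168) = 872424/264787.

α = -2.281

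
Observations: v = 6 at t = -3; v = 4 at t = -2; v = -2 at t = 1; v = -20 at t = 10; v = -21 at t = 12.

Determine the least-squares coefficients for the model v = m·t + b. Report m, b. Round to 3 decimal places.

m = -1.870, b = 0.130

Sums needed: Σt·t = 258, Σt = 18, Σ1 = 5.
Right-hand side: Σt·v = -480, Σv = -33.
Eliminating b: 5·(row 1) − 18·(row 2) gives 966·m = 5·(-480) − 18·(-33) = -1806, so m = -43/23.
Then b = ((-33) − 18·(-43/23))/5 = 3/23.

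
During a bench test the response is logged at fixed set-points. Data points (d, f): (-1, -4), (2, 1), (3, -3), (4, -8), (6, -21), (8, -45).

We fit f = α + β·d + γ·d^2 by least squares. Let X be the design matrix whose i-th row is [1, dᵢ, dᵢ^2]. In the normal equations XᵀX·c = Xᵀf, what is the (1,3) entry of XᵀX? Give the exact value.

Row 1 ↔ basis 1, column 3 ↔ basis d^2, so (XᵀX)_{1,3} = Σᵢ d^2 = (1)·(1) + (1)·(4) + (1)·(9) + (1)·(16) + (1)·(36) + (1)·(64) = 130.

130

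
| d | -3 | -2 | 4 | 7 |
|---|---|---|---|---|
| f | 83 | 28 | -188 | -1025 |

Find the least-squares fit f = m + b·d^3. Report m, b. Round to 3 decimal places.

m = 3.246, b = -2.997

Compute the Gram sums: Σ1 = 4, Σd^3 = 372, Σd^3·d^3 = 122538.
For Mᵀf: Σf = -1102, Σd^3·f = -366072.
So MᵀM·[m, b]ᵀ = Mᵀf: [[4, 372]; [372, 122538]]·[m, b]ᵀ = [-1102, -366072]ᵀ.
Eliminating b: 122538·(row 1) − 372·(row 2) gives 351768·m = 122538·(-1102) − 372·(-366072) = 1141908, so m = 95159/29314.
Then b = ((-366072) − 372·(95159/29314))/122538 = -43931/14657.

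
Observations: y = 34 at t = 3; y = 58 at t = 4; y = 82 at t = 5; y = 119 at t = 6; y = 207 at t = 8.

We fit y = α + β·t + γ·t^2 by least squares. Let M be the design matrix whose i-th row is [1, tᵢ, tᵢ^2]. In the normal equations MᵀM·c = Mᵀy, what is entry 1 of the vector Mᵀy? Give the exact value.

500

Entry 1 ↔ basis 1, so (Mᵀy)_{1} = Σᵢ yᵢ = (1)·(34) + (1)·(58) + (1)·(82) + (1)·(119) + (1)·(207) = 500.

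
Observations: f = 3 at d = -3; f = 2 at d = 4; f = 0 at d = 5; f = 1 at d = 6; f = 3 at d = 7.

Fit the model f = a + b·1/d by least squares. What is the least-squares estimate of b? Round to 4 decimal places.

Normal-equation sums: Σ1 = 5, Σ1/d = 179/420, Σ1/d·1/d = 46181/176400.
Right-hand side: Σf = 9, Σ1/d·f = 2/21.
Δ = 5·(46181/176400) − (179/420)² = 1381/1225.
a = (9·(46181/176400) − (179/420)·(2/21))/(1381/1225) = 408469/198864; b = (5·(2/21) − (179/420)·9)/(1381/1225) = -49385/16572.

b = -2.9800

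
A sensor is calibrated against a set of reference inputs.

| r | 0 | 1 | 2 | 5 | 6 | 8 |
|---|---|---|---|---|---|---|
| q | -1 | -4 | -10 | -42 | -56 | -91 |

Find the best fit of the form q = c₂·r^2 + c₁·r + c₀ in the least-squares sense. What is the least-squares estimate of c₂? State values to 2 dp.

Normal-equation sums: Σr^2·r^2 = 6034, Σr^2·r = 862, Σr^2 = 130, Σr·r = 130, Σr = 22, Σ1 = 6.
Right-hand side: Σr^2·q = -8934, Σr·q = -1298, Σq = -204.
XᵀX·[c₂, c₁, c₀]ᵀ = Xᵀq becomes [[6034, 862, 130]; [862, 130, 22]; [130, 22, 6]]·[c₂, c₁, c₀]ᵀ = [-8934, -1298, -204]ᵀ.
Inverting the 3×3 Gram matrix, [c₂, c₁, c₀]ᵀ = [-2017/1920, -5651/1920, -143/320]ᵀ.

c₂ = -1.05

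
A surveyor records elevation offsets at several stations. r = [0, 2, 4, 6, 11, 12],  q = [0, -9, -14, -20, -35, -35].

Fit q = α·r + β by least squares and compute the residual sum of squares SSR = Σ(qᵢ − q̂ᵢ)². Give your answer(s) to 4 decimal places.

SSR = 10.3595

With design matrix X, XᵀX = [[321, 35]; [35, 6]] and Xᵀq = [-999, -113]ᵀ.
det = 321·6 − 35² = 701.
α = ((-999)·6 − 35·(-113))/701 = -2039/701; β = (321·(-113) − 35·(-999))/701 = -1308/701.
Residuals: 1308/701, -923/701, -350/701, -478/701, -798/701, 1241/701; SSR = 7262/701.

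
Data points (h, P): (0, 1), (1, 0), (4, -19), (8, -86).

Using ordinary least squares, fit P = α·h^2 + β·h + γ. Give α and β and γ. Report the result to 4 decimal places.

α = -1.4663, β = 0.8789, γ = 0.8365

With design matrix A, AᵀA = [[4353, 577, 81]; [577, 81, 13]; [81, 13, 4]] and AᵀP = [-5808, -764, -104]ᵀ.
Inverting the 3×3 Gram matrix, [α, β, γ]ᵀ = [-1959/1336, 5871/6680, 1397/1670]ᵀ.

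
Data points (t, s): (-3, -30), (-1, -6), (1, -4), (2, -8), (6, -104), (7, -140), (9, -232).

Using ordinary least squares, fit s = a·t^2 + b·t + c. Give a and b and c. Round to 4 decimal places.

a = -2.9609, b = 0.8952, c = -0.9816

From the data, Σt^2·t^2 = 10357, Σt^2·t = 1269, Σt^2 = 181, Σt·t = 181, Σt = 21, Σ1 = 7.
Right-hand side: Σt^2·s = -29708, Σt·s = -3616, Σs = -524.
Normal equations: [[10357, 1269, 181]; [1269, 181, 21]; [181, 21, 7]]·[a, b, c]ᵀ = [-29708, -3616, -524]ᵀ.
Solving the 3×3 system (Gaussian elimination) gives a = -123317/41648, b = 37285/41648, c = -2555/2603.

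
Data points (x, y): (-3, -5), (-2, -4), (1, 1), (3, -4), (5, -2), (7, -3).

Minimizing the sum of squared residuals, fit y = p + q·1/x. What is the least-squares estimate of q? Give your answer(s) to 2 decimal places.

q = 3.46

The normal equations are: 6·p + (59/70)·q = -17;  (59/70)·p + (67589/44100)·q = 263/105.
(Σ1 = 6, Σ1/x = 59/70, Σ1/x·1/x = 67589/44100, Σy = -17, Σ1/x·y = 263/105.)
Determinant 6·(67589/44100) − (59/70)² = 24947/2940.
p = ((-17)·(67589/44100) − (59/70)·(263/105))/(24947/2940) = -248423/74841; q = (6·(263/105) − (59/70)·(-17))/(24947/2940) = 86310/24947.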